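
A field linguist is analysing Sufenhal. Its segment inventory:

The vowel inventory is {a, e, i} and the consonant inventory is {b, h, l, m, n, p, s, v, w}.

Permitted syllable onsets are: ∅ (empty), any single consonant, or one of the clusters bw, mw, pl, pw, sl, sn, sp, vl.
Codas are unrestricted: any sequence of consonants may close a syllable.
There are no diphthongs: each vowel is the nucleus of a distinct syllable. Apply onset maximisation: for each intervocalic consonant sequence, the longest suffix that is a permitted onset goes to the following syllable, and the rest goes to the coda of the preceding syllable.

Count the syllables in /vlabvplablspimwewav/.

5

Vowels present: a, a, i, e, a; each is a nucleus, giving 5 syllables.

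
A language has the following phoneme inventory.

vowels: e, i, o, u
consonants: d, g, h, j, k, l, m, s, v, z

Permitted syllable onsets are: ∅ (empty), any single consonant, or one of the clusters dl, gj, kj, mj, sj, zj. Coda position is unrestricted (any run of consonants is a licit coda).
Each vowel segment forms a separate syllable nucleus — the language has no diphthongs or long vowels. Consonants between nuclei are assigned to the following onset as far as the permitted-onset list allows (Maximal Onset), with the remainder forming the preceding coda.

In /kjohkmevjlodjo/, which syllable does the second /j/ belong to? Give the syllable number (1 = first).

2

Nuclei (vowels): o, e, o, o → 4 syllables.
Between /o/ (V1) and /e/ (V2): /hkm/ splits as /hk/ + /m/ (/m/ is the longest suffix that is a licit onset).
Between /e/ (V2) and /o/ (V3): cluster /vjl/ — the longest permitted-onset suffix is /l/; onset = /l/, preceding coda = /vj/.
Between /o/ (V3) and /o/ (V4): cluster /dj/ — the longest permitted-onset suffix is /j/; onset = /j/, preceding coda = /d/.
Result: kjohk.mevj.lod.jo.
The second /j/ is in the coda of syllable 2 (/mevj/).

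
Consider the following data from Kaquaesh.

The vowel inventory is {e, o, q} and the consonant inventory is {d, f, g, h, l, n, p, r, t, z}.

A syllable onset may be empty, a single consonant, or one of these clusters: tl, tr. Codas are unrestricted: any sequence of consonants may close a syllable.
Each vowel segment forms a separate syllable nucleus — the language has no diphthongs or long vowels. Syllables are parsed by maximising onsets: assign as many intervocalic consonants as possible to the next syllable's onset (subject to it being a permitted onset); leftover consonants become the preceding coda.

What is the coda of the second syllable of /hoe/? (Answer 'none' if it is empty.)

The vowels are o, e — 2 nuclei, so 2 syllables.
V1 /o/ – V2 /e/: nothing intervenes; syllable break is V.V.
Syllabification: ho.e.
Syllable 2 is /e/: onset ∅, nucleus /e/, coda ∅.

none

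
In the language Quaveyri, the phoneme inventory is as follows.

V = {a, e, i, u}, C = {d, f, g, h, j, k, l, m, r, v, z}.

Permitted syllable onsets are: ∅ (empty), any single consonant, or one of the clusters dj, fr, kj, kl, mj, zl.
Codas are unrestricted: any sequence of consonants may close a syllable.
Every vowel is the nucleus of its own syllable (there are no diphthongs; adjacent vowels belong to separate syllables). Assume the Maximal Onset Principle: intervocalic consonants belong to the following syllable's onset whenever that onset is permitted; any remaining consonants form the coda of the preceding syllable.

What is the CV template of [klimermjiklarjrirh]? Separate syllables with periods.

The vowels are i, e, i, a, i — 5 nuclei, so 5 syllables.
Between /i/ (V1) and /e/ (V2): /m/ is a single consonant, so it becomes the next onset.
Between /e/ (V2) and /i/ (V3): /rmj/; trying suffixes from longest down, /mj/ is the first permitted one, so coda /r/ | onset /mj/.
Between /i/ (V3) and /a/ (V4): cluster /kl/ — /kl/ is itself a permitted onset, so the whole cluster goes right; preceding coda = ∅.
Between /a/ (V4) and /i/ (V5): cluster /rjr/ — the longest permitted-onset suffix is /r/; onset = /r/, preceding coda = /rj/.
Syllabification: kli.mer.mji.klarj.rirh.
Mapping each syllable to C/V: /kli/ → CCV, /mer/ → CVC, /mji/ → CCV, /klarj/ → CCVCC, /rirh/ → CVCC.

CCV.CVC.CCV.CCVCC.CVCC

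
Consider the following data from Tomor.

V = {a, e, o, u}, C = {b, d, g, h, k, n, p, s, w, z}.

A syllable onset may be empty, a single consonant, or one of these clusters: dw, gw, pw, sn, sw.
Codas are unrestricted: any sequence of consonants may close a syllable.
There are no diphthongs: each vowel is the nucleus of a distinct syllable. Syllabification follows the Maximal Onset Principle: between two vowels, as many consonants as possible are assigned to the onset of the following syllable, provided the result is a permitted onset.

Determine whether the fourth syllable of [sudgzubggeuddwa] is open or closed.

closed

Nuclei (vowels): u, u, e, u, a → 5 syllables.
/u…u/ gap (V1→V2): cluster /dgz/ — the longest permitted-onset suffix is /z/; onset = /z/, preceding coda = /dg/.
/u…e/ gap (V2→V3): cluster /bgg/ — the longest permitted-onset suffix is /g/; onset = /g/, preceding coda = /bg/.
/e…u/ gap (V3→V4): nothing intervenes; syllable break is V.V.
/u…a/ gap (V4→V5): /ddw/; trying suffixes from longest down, /dw/ is the first permitted one, so coda /d/ | onset /dw/.
Putting it together: sudg.zubg.ge.ud.dwa.
Syllable 4 is /ud/ with coda /d/, so it is closed.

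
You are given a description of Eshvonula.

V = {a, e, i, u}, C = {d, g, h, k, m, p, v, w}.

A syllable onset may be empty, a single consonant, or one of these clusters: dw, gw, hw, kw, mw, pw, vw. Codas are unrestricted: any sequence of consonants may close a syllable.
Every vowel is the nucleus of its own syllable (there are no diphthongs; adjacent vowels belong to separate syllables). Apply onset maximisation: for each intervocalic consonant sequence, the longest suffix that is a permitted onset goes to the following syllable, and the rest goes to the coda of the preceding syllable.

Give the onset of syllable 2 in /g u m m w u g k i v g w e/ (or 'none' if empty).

mw

Vowels present: u, u, i, e; each is a nucleus, giving 4 syllables.
/u…u/ gap (V1→V2): /mmw/ — longest licit onset from the right is /mw/, leaving /m/ as coda.
/u…i/ gap (V2→V3): /gk/ — longest licit onset from the right is /k/, leaving /g/ as coda.
/i…e/ gap (V3→V4): /vgw/ splits as /v/ + /gw/ (/gw/ is the longest suffix that is a licit onset).
Putting it together: gum.mwug.kiv.gwe.
Syllable 2 is /mwug/: onset /mw/, nucleus /u/, coda /g/.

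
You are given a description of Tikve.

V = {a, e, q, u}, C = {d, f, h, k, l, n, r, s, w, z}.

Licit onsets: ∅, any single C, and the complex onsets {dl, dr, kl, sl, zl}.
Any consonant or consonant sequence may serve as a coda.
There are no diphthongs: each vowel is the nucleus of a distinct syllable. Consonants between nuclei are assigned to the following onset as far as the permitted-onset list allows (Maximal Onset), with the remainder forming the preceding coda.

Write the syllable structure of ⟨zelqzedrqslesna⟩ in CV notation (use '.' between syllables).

Nuclei (vowels): e, q, e, q, e, a → 6 syllables.
/e…q/ gap (V1→V2): /l/ → onset of the next syllable (single consonants are always licit onsets).
/q…e/ gap (V2→V3): /z/ → onset of the next syllable (single consonants are always licit onsets).
/e…q/ gap (V3→V4): /dr/ — entire cluster is a permitted onset → onset /dr/, coda ∅.
/q…e/ gap (V4→V5): cluster /sl/ — /sl/ is itself a permitted onset, so the whole cluster goes right; preceding coda = ∅.
/e…a/ gap (V5→V6): /sn/ — longest licit onset from the right is /n/, leaving /s/ as coda.
Syllabification: ze.lq.ze.drq.sles.na.
Mapping each syllable to C/V: /ze/ → CV, /lq/ → CV, /ze/ → CV, /drq/ → CCV, /sles/ → CCVC, /na/ → CV.

CV.CV.CV.CCV.CCVC.CV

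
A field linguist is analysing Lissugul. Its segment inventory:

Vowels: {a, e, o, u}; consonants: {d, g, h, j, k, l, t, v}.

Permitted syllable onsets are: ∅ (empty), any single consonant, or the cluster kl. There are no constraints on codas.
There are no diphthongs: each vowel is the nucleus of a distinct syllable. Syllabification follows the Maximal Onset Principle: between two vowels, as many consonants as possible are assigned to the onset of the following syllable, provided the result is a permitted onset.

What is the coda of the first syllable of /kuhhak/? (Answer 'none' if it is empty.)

h

The vowels are u, a — 2 nuclei, so 2 syllables.
/u…a/ gap (V1→V2): /hh/ — longest licit onset from the right is /h/, leaving /h/ as coda.
Putting it together: kuh.hak.
Syllable 1 is /kuh/: onset /k/, nucleus /u/, coda /h/.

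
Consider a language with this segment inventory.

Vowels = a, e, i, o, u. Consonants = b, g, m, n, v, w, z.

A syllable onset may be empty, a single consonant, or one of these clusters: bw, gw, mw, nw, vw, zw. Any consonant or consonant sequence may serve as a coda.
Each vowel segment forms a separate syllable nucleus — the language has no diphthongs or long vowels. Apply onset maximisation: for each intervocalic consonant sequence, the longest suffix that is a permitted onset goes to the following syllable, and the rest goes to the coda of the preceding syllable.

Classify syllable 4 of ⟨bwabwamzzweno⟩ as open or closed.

Nuclei (vowels): a, a, e, o → 4 syllables.
V1 /a/ – V2 /a/: /bw/ — entire cluster is a permitted onset → onset /bw/, coda ∅.
V2 /a/ – V3 /e/: cluster /mzzw/ — the longest permitted-onset suffix is /zw/; onset = /zw/, preceding coda = /mz/.
V3 /e/ – V4 /o/: /n/ is a single consonant, so it becomes the next onset.
Putting it together: bwa.bwamz.zwe.no.
Syllable 4 is /no/; it ends in its nucleus with no coda, so it is open.

open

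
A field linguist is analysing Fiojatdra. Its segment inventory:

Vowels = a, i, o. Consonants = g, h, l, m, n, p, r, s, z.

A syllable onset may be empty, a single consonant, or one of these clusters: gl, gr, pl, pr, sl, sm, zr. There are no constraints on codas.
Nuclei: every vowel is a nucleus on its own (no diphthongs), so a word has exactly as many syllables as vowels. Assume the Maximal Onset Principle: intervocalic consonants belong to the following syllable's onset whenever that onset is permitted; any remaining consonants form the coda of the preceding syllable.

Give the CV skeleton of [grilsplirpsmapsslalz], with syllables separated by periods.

The vowels are i, i, a, a — 4 nuclei, so 4 syllables.
Between /i/ (V1) and /i/ (V2): cluster /lspl/ — the longest permitted-onset suffix is /pl/; onset = /pl/, preceding coda = /ls/.
Between /i/ (V2) and /a/ (V3): /rpsm/ — longest licit onset from the right is /sm/, leaving /rp/ as coda.
Between /a/ (V3) and /a/ (V4): /pssl/; trying suffixes from longest down, /sl/ is the first permitted one, so coda /ps/ | onset /sl/.
So the parse is grils.plirp.smaps.slalz.
Mapping each syllable to C/V: /grils/ → CCVCC, /plirp/ → CCVCC, /smaps/ → CCVCC, /slalz/ → CCVCC.

CCVCC.CCVCC.CCVCC.CCVCC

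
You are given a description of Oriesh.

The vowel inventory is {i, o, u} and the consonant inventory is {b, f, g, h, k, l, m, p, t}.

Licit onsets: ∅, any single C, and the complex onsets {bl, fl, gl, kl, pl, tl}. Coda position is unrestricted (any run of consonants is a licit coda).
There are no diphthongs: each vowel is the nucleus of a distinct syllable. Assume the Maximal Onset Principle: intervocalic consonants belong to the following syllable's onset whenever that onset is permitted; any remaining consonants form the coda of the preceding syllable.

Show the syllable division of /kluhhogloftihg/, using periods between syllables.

Nuclei (vowels): u, o, o, i → 4 syllables.
Between /u/ (V1) and /o/ (V2): /hh/ — longest licit onset from the right is /h/, leaving /h/ as coda.
Between /o/ (V2) and /o/ (V3): /gl/ — entire cluster is a permitted onset → onset /gl/, coda ∅.
Between /o/ (V3) and /i/ (V4): cluster /ft/ — the longest permitted-onset suffix is /t/; onset = /t/, preceding coda = /f/.

kluh.ho.glof.tihg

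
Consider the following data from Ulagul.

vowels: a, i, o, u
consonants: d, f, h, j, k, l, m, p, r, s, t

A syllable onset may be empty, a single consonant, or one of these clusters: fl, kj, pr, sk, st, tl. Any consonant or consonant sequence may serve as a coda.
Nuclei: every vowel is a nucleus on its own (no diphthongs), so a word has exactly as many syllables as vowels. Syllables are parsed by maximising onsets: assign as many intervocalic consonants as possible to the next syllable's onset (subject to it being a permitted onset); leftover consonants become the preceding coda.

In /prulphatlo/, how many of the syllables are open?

The vowels are u, a, o — 3 nuclei, so 3 syllables.
σ1/σ2 boundary: /lph/; trying suffixes from longest down, /h/ is the first permitted one, so coda /lp/ | onset /h/.
σ2/σ3 boundary: cluster /tl/ — /tl/ is itself a permitted onset, so the whole cluster goes right; preceding coda = ∅.
Putting it together: prulp.ha.tlo.
Classifying each syllable: /prulp/ (closed), /ha/ (open), /tlo/ (open).
Open syllables: 2.

2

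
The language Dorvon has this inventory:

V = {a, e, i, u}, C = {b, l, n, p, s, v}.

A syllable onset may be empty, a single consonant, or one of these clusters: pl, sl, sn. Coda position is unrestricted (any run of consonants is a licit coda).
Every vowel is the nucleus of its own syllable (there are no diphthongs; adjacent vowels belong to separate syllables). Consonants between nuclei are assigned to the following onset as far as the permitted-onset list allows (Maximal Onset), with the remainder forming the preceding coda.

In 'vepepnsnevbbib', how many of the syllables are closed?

3

The vowels are e, e, e, i — 4 nuclei, so 4 syllables.
/e…e/ gap (V1→V2): /p/ → onset of the next syllable (single consonants are always licit onsets).
/e…e/ gap (V2→V3): cluster /pnsn/ — the longest permitted-onset suffix is /sn/; onset = /sn/, preceding coda = /pn/.
/e…i/ gap (V3→V4): /vbb/ splits as /vb/ + /b/ (/b/ is the longest suffix that is a licit onset).
Syllabification: ve.pepn.snevb.bib.
Classifying each syllable: /ve/ (open), /pepn/ (closed), /snevb/ (closed), /bib/ (closed).
Closed syllables: 3.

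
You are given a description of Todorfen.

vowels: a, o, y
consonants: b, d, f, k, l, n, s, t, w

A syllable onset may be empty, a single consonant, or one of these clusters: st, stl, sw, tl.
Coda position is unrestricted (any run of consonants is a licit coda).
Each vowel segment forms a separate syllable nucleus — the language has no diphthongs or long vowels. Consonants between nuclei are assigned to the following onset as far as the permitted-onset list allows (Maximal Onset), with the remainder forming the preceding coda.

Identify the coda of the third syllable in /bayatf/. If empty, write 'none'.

The vowels are a, y, a — 3 nuclei, so 3 syllables.
σ1/σ2 boundary: hiatus — the boundary sits between the two vowels.
σ2/σ3 boundary: nothing intervenes; syllable break is V.V.
Result: ba.y.atf.
Syllable 3 is /atf/: onset ∅, nucleus /a/, coda /tf/.

tf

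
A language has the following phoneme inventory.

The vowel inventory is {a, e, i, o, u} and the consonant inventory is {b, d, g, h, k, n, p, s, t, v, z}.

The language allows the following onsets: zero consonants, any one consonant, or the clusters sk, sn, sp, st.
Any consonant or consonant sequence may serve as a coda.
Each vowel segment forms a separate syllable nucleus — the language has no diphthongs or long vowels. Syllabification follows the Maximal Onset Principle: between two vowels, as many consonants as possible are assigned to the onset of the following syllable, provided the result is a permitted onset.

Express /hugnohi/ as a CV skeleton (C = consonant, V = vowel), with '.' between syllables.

CVC.CV.CV

Vowels present: u, o, i; each is a nucleus, giving 3 syllables.
V1 /u/ – V2 /o/: /gn/; trying suffixes from longest down, /n/ is the first permitted one, so coda /g/ | onset /n/.
V2 /o/ – V3 /i/: /h/ is a single consonant, so it becomes the next onset.
Result: hug.no.hi.
Mapping each syllable to C/V: /hug/ → CVC, /no/ → CV, /hi/ → CV.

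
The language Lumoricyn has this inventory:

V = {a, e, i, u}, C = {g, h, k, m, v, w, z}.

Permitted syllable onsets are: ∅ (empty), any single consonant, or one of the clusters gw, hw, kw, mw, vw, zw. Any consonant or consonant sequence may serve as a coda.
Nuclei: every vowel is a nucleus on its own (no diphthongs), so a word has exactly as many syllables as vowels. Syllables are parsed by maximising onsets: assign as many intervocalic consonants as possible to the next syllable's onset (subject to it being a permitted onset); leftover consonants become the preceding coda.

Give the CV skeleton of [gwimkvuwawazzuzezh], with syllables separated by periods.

CCVCC.CV.CV.CVC.CV.CVCC

Nuclei (vowels): i, u, a, a, u, e → 6 syllables.
σ1/σ2 boundary: cluster /mkv/ — the longest permitted-onset suffix is /v/; onset = /v/, preceding coda = /mk/.
σ2/σ3 boundary: just /w/ — single C goes to the following onset.
σ3/σ4 boundary: /w/ is a single consonant, so it becomes the next onset.
σ4/σ5 boundary: cluster /zz/ — the longest permitted-onset suffix is /z/; onset = /z/, preceding coda = /z/.
σ5/σ6 boundary: /z/ → onset of the next syllable (single consonants are always licit onsets).
Syllabification: gwimk.vu.wa.waz.zu.zezh.
Mapping each syllable to C/V: /gwimk/ → CCVCC, /vu/ → CV, /wa/ → CV, /waz/ → CVC, /zu/ → CV, /zezh/ → CVCC.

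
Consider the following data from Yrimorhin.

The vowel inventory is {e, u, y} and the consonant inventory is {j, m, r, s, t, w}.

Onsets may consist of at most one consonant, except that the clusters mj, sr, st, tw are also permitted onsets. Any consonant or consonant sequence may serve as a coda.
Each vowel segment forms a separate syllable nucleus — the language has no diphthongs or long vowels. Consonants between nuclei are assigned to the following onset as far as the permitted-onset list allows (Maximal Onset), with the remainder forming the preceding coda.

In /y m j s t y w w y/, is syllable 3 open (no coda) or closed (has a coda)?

The vowels are y, y, y — 3 nuclei, so 3 syllables.
/y…y/ gap (V1→V2): /mjst/ — longest licit onset from the right is /st/, leaving /mj/ as coda.
/y…y/ gap (V2→V3): /ww/ splits as /w/ + /w/ (/w/ is the longest suffix that is a licit onset).
Putting it together: ymj.styw.wy.
Syllable 3 is /wy/; it ends in its nucleus with no coda, so it is open.

open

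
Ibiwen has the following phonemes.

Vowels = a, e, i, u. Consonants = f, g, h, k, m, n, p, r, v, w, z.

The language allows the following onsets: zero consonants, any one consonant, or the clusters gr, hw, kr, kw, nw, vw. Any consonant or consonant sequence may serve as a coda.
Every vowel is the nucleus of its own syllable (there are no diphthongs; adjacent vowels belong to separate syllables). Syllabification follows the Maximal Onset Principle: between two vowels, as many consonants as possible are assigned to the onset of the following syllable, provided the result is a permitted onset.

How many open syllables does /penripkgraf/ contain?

0

Nuclei (vowels): e, i, a → 3 syllables.
Between /e/ (V1) and /i/ (V2): /nr/; trying suffixes from longest down, /r/ is the first permitted one, so coda /n/ | onset /r/.
Between /i/ (V2) and /a/ (V3): /pkgr/ — longest licit onset from the right is /gr/, leaving /pk/ as coda.
Result: pen.ripk.graf.
Classifying each syllable: /pen/ (closed), /ripk/ (closed), /graf/ (closed).
Open syllables: 0.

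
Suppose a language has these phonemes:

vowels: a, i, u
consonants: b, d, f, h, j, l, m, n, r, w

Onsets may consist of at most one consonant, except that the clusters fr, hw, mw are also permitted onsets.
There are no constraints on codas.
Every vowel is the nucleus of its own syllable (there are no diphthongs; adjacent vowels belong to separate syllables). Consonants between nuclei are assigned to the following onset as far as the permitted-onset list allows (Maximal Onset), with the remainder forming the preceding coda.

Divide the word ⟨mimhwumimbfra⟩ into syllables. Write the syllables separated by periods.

mim.hwu.mimb.fra

The vowels are i, u, i, a — 4 nuclei, so 4 syllables.
V1 /i/ – V2 /u/: /mhw/; trying suffixes from longest down, /hw/ is the first permitted one, so coda /m/ | onset /hw/.
V2 /u/ – V3 /i/: /m/ is a single consonant, so it becomes the next onset.
V3 /i/ – V4 /a/: cluster /mbfr/ — the longest permitted-onset suffix is /fr/; onset = /fr/, preceding coda = /mb/.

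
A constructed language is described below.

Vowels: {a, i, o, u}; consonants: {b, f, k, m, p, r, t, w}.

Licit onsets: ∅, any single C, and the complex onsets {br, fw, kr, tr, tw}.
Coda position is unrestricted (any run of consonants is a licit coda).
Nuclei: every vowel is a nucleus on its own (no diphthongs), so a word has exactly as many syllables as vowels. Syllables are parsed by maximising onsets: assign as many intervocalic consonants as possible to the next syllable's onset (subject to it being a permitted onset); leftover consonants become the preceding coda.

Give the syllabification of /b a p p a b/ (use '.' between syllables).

Vowels present: a, a; each is a nucleus, giving 2 syllables.
Between /a/ (V1) and /a/ (V2): /pp/ — longest licit onset from the right is /p/, leaving /p/ as coda.

bap.pab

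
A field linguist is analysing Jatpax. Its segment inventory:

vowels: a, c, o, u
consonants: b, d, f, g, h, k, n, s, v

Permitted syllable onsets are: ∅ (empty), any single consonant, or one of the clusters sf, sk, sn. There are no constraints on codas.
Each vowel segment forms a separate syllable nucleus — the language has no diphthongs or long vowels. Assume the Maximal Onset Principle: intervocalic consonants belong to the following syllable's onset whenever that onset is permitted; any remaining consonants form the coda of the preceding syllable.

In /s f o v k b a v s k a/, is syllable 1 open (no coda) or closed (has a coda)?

Nuclei (vowels): o, a, a → 3 syllables.
/o…a/ gap (V1→V2): cluster /vkb/ — the longest permitted-onset suffix is /b/; onset = /b/, preceding coda = /vk/.
/a…a/ gap (V2→V3): cluster /vsk/ — the longest permitted-onset suffix is /sk/; onset = /sk/, preceding coda = /v/.
Putting it together: sfovk.bav.ska.
Syllable 1 is /sfovk/ with coda /vk/, so it is closed.

closed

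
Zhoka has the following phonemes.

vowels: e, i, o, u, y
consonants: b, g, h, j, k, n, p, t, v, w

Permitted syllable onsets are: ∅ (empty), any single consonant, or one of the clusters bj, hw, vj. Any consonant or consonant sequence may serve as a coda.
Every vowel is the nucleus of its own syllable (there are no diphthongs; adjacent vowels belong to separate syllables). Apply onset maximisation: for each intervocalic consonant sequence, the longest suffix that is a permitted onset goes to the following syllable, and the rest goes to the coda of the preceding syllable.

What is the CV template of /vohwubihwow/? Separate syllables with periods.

Nuclei (vowels): o, u, i, o → 4 syllables.
V1 /o/ – V2 /u/: /hw/ is a licit onset in full, so it all attaches to the next syllable.
V2 /u/ – V3 /i/: /b/ is a single consonant, so it becomes the next onset.
V3 /i/ – V4 /o/: /hw/ is a licit onset in full, so it all attaches to the next syllable.
So the parse is vo.hwu.bi.hwow.
Mapping each syllable to C/V: /vo/ → CV, /hwu/ → CCV, /bi/ → CV, /hwow/ → CCVC.

CV.CCV.CV.CCVC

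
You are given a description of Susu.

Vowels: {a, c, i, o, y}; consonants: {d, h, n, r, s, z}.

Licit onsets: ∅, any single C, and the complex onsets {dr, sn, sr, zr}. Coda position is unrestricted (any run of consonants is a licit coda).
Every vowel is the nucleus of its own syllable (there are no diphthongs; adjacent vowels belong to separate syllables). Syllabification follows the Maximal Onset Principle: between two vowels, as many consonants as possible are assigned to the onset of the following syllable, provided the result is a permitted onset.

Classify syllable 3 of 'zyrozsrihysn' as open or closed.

The vowels are y, o, i, y — 4 nuclei, so 4 syllables.
σ1/σ2 boundary: /r/ is a single consonant, so it becomes the next onset.
σ2/σ3 boundary: /zsr/; trying suffixes from longest down, /sr/ is the first permitted one, so coda /z/ | onset /sr/.
σ3/σ4 boundary: /h/ is a single consonant, so it becomes the next onset.
Syllabification: zy.roz.sri.hysn.
Syllable 3 is /sri/; it ends in its nucleus with no coda, so it is open.

open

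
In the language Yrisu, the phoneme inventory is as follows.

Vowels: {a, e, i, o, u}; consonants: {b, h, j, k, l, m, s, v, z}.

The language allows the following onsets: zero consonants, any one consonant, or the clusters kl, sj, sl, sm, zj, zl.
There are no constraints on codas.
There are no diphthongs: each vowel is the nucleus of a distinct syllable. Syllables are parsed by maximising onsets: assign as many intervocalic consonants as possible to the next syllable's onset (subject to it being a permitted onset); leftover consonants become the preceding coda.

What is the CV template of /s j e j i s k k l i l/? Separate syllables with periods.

Nuclei (vowels): e, i, i → 3 syllables.
σ1/σ2 boundary: /j/ is a single consonant, so it becomes the next onset.
σ2/σ3 boundary: /skkl/; trying suffixes from longest down, /kl/ is the first permitted one, so coda /sk/ | onset /kl/.
Syllabification: sje.jisk.klil.
Mapping each syllable to C/V: /sje/ → CCV, /jisk/ → CVCC, /klil/ → CCVC.

CCV.CVCC.CCVC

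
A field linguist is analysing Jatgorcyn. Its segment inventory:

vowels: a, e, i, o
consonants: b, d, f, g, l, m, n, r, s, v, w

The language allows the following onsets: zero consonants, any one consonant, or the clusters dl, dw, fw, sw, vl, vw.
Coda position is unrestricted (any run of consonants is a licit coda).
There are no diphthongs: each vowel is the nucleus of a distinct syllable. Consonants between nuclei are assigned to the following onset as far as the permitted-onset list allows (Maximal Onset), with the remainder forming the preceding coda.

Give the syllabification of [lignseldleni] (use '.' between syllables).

Vowels present: i, e, e, i; each is a nucleus, giving 4 syllables.
Between /i/ (V1) and /e/ (V2): /gns/ splits as /gn/ + /s/ (/s/ is the longest suffix that is a licit onset).
Between /e/ (V2) and /e/ (V3): /ldl/; trying suffixes from longest down, /dl/ is the first permitted one, so coda /l/ | onset /dl/.
Between /e/ (V3) and /i/ (V4): just /n/ — single C goes to the following onset.

lign.sel.dle.ni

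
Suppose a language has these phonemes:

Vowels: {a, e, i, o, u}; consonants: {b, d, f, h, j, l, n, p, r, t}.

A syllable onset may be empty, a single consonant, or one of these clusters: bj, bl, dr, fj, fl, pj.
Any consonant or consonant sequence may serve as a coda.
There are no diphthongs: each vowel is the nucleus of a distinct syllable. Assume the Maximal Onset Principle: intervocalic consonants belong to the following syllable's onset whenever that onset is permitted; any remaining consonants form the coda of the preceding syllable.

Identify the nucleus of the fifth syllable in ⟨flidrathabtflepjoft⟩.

o

Nuclei (vowels): i, a, a, e, o → 5 syllables.
The fifth nucleus (vowel 5 from the left) is /o/.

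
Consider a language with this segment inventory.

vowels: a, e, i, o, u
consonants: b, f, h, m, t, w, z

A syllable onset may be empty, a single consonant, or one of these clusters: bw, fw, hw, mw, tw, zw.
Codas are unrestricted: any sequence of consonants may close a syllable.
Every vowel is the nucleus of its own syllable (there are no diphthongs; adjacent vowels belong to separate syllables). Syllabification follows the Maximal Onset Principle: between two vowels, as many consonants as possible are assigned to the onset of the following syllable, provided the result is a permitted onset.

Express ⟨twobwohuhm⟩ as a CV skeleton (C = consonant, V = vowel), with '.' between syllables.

CCV.CCV.CVCC

Vowels present: o, o, u; each is a nucleus, giving 3 syllables.
V1 /o/ – V2 /o/: /bw/ is a licit onset in full, so it all attaches to the next syllable.
V2 /o/ – V3 /u/: /h/ → onset of the next syllable (single consonants are always licit onsets).
Putting it together: two.bwo.huhm.
Mapping each syllable to C/V: /two/ → CCV, /bwo/ → CCV, /huhm/ → CVCC.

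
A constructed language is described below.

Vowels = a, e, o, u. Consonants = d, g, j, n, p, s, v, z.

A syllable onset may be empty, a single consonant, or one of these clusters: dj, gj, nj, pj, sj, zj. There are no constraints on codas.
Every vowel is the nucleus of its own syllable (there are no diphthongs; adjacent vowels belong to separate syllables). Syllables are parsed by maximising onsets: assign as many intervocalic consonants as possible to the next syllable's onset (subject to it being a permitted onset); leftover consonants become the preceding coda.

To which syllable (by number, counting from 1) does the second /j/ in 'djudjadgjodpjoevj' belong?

Vowels present: u, a, o, o, e; each is a nucleus, giving 5 syllables.
Between /u/ (V1) and /a/ (V2): /dj/ is a licit onset in full, so it all attaches to the next syllable.
Between /a/ (V2) and /o/ (V3): /dgj/; trying suffixes from longest down, /gj/ is the first permitted one, so coda /d/ | onset /gj/.
Between /o/ (V3) and /o/ (V4): /dpj/ — longest licit onset from the right is /pj/, leaving /d/ as coda.
Between /o/ (V4) and /e/ (V5): nothing intervenes; syllable break is V.V.
Result: dju.djad.gjod.pjo.evj.
The second /j/ is in the onset of syllable 2 (/djad/).

2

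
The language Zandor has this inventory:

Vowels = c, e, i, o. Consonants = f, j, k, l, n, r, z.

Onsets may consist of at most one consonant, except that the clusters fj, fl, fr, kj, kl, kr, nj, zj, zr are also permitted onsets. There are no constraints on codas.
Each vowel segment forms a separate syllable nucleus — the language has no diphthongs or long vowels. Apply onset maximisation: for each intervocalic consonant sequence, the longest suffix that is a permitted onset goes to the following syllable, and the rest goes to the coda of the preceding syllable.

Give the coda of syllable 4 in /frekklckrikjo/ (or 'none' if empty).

none

Nuclei (vowels): e, c, i, o → 4 syllables.
σ1/σ2 boundary: /kkl/; trying suffixes from longest down, /kl/ is the first permitted one, so coda /k/ | onset /kl/.
σ2/σ3 boundary: /kr/ is a licit onset in full, so it all attaches to the next syllable.
σ3/σ4 boundary: /kj/ is a licit onset in full, so it all attaches to the next syllable.
So the parse is frek.klc.kri.kjo.
Syllable 4 is /kjo/: onset /kj/, nucleus /o/, coda ∅.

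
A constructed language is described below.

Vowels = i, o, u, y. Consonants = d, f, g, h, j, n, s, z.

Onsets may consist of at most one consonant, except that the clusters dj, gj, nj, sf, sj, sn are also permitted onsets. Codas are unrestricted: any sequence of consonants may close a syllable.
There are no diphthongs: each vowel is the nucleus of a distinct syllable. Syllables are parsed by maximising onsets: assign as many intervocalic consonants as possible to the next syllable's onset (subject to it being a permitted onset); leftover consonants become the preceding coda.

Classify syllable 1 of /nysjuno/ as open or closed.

open

Vowels present: y, u, o; each is a nucleus, giving 3 syllables.
σ1/σ2 boundary: cluster /sj/ — /sj/ is itself a permitted onset, so the whole cluster goes right; preceding coda = ∅.
σ2/σ3 boundary: /n/ → onset of the next syllable (single consonants are always licit onsets).
So the parse is ny.sju.no.
Syllable 1 is /ny/; it ends in its nucleus with no coda, so it is open.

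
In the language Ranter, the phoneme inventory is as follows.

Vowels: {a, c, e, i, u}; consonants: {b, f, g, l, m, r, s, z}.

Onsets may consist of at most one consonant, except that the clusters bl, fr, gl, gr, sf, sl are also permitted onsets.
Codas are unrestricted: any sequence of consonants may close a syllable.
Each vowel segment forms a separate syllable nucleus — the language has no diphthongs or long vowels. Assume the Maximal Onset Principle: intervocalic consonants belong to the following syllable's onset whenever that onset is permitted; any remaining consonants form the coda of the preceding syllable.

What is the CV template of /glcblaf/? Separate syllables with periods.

CCV.CCVC

Vowels present: c, a; each is a nucleus, giving 2 syllables.
/c…a/ gap (V1→V2): /bl/ is a licit onset in full, so it all attaches to the next syllable.
Putting it together: glc.blaf.
Mapping each syllable to C/V: /glc/ → CCV, /blaf/ → CCVC.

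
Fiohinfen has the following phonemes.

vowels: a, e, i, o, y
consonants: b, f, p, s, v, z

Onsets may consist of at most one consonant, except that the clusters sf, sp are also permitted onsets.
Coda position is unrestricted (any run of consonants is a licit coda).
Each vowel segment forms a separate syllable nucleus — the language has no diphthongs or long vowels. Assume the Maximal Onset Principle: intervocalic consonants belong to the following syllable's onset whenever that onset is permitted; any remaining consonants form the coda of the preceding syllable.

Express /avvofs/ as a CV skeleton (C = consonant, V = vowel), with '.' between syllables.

The vowels are a, o — 2 nuclei, so 2 syllables.
/a…o/ gap (V1→V2): /vv/ — longest licit onset from the right is /v/, leaving /v/ as coda.
So the parse is av.vofs.
Mapping each syllable to C/V: /av/ → VC, /vofs/ → CVCC.

VC.CVCC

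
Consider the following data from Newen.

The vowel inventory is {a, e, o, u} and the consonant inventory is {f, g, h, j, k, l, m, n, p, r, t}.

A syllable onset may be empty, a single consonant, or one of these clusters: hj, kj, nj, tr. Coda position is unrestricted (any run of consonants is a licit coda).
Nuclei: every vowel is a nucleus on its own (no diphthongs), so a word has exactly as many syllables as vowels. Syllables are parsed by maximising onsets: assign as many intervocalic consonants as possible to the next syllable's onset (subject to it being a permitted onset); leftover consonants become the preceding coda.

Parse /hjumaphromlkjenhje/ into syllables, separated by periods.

Vowels present: u, a, o, e, e; each is a nucleus, giving 5 syllables.
/u…a/ gap (V1→V2): /m/ is a single consonant, so it becomes the next onset.
/a…o/ gap (V2→V3): /phr/ — longest licit onset from the right is /r/, leaving /ph/ as coda.
/o…e/ gap (V3→V4): cluster /mlkj/ — the longest permitted-onset suffix is /kj/; onset = /kj/, preceding coda = /ml/.
/e…e/ gap (V4→V5): /nhj/; trying suffixes from longest down, /hj/ is the first permitted one, so coda /n/ | onset /hj/.

hju.maph.roml.kjen.hje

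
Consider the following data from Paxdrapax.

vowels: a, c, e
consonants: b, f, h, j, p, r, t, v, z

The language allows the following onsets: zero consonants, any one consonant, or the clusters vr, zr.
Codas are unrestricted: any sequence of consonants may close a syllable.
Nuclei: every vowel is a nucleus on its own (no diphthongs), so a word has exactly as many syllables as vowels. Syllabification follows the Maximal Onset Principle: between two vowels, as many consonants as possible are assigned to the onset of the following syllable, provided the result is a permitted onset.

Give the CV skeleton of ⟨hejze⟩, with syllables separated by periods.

CVC.CV

The vowels are e, e — 2 nuclei, so 2 syllables.
σ1/σ2 boundary: /jz/ — longest licit onset from the right is /z/, leaving /j/ as coda.
Syllabification: hej.ze.
Mapping each syllable to C/V: /hej/ → CVC, /ze/ → CV.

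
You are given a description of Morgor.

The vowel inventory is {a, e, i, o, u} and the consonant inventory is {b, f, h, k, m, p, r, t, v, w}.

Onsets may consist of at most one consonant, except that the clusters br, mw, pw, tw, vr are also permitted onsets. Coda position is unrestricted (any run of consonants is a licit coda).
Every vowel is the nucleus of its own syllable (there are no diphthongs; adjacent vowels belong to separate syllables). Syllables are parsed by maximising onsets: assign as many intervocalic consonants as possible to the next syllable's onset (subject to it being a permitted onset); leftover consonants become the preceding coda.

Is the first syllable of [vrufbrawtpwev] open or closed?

closed

The vowels are u, a, e — 3 nuclei, so 3 syllables.
/u…a/ gap (V1→V2): /fbr/ — longest licit onset from the right is /br/, leaving /f/ as coda.
/a…e/ gap (V2→V3): cluster /wtpw/ — the longest permitted-onset suffix is /pw/; onset = /pw/, preceding coda = /wt/.
So the parse is vruf.brawt.pwev.
Syllable 1 is /vruf/ with coda /f/, so it is closed.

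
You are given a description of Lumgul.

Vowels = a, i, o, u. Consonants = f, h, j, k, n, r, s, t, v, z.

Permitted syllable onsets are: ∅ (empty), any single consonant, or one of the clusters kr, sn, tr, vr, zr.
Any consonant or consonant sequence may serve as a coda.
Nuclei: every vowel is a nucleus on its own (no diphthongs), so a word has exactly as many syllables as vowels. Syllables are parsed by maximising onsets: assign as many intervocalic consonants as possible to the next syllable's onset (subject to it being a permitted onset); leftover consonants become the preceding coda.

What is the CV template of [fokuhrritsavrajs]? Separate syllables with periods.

Vowels present: o, u, i, a, a; each is a nucleus, giving 5 syllables.
/o…u/ gap (V1→V2): /k/ is a single consonant, so it becomes the next onset.
/u…i/ gap (V2→V3): cluster /hrr/ — the longest permitted-onset suffix is /r/; onset = /r/, preceding coda = /hr/.
/i…a/ gap (V3→V4): /ts/ — longest licit onset from the right is /s/, leaving /t/ as coda.
/a…a/ gap (V4→V5): /vr/ is a licit onset in full, so it all attaches to the next syllable.
So the parse is fo.kuhr.rit.sa.vrajs.
Mapping each syllable to C/V: /fo/ → CV, /kuhr/ → CVCC, /rit/ → CVC, /sa/ → CV, /vrajs/ → CCVCC.

CV.CVCC.CVC.CV.CCVCC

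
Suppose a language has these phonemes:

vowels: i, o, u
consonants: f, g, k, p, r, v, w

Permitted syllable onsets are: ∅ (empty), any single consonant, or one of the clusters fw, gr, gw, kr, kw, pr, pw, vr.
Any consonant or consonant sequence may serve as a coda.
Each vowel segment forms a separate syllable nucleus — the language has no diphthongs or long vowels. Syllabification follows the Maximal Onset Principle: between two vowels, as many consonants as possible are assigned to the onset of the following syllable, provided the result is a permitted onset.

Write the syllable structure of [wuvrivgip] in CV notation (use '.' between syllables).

The vowels are u, i, i — 3 nuclei, so 3 syllables.
Between /u/ (V1) and /i/ (V2): cluster /vr/ — /vr/ is itself a permitted onset, so the whole cluster goes right; preceding coda = ∅.
Between /i/ (V2) and /i/ (V3): /vg/ — longest licit onset from the right is /g/, leaving /v/ as coda.
Syllabification: wu.vriv.gip.
Mapping each syllable to C/V: /wu/ → CV, /vriv/ → CCVC, /gip/ → CVC.

CV.CCVC.CVC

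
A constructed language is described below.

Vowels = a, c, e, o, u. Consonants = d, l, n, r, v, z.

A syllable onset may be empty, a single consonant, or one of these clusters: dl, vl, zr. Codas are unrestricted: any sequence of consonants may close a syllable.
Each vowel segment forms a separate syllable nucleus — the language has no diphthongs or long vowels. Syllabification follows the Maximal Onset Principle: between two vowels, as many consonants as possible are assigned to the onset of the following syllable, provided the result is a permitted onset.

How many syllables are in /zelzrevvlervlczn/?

Vowels present: e, e, e, c; each is a nucleus, giving 4 syllables.

4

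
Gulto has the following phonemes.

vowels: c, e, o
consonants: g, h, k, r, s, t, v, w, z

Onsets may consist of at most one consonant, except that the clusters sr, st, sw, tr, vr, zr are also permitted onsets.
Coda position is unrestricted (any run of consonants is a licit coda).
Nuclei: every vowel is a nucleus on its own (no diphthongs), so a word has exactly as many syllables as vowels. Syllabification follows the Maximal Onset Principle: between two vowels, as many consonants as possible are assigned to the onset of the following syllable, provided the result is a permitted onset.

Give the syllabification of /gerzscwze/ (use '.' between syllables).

The vowels are e, c, e — 3 nuclei, so 3 syllables.
Between /e/ (V1) and /c/ (V2): /rzs/ splits as /rz/ + /s/ (/s/ is the longest suffix that is a licit onset).
Between /c/ (V2) and /e/ (V3): cluster /wz/ — the longest permitted-onset suffix is /z/; onset = /z/, preceding coda = /w/.

gerz.scw.ze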